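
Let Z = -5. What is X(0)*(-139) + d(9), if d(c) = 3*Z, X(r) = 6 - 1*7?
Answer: 124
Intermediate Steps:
X(r) = -1 (X(r) = 6 - 7 = -1)
d(c) = -15 (d(c) = 3*(-5) = -15)
X(0)*(-139) + d(9) = -1*(-139) - 15 = 139 - 15 = 124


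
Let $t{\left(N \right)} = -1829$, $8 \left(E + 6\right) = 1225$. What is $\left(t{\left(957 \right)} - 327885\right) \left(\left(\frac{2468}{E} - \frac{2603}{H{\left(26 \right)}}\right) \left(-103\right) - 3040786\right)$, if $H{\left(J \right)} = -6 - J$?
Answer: $\frac{1722138251857527}{1712} \approx 1.0059 \cdot 10^{12}$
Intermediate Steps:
$E = \frac{1177}{8}$ ($E = -6 + \frac{1}{8} \cdot 1225 = -6 + \frac{1225}{8} = \frac{1177}{8} \approx 147.13$)
$\left(t{\left(957 \right)} - 327885\right) \left(\left(\frac{2468}{E} - \frac{2603}{H{\left(26 \right)}}\right) \left(-103\right) - 3040786\right) = \left(-1829 - 327885\right) \left(\left(\frac{2468}{\frac{1177}{8}} - \frac{2603}{-6 - 26}\right) \left(-103\right) - 3040786\right) = - 329714 \left(\left(2468 \cdot \frac{8}{1177} - \frac{2603}{-6 - 26}\right) \left(-103\right) - 3040786\right) = - 329714 \left(\left(\frac{19744}{1177} - \frac{2603}{-32}\right) \left(-103\right) - 3040786\right) = - 329714 \left(\left(\frac{19744}{1177} - - \frac{2603}{32}\right) \left(-103\right) - 3040786\right) = - 329714 \left(\left(\frac{19744}{1177} + \frac{2603}{32}\right) \left(-103\right) - 3040786\right) = - 329714 \left(\frac{3695539}{37664} \left(-103\right) - 3040786\right) = - 329714 \left(- \frac{380640517}{37664} - 3040786\right) = \left(-329714\right) \left(- \frac{114908804421}{37664}\right) = \frac{1722138251857527}{1712}$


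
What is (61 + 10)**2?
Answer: 5041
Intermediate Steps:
(61 + 10)**2 = 71**2 = 5041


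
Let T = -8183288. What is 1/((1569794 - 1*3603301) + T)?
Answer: -1/10216795 ≈ -9.7878e-8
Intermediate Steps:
1/((1569794 - 1*3603301) + T) = 1/((1569794 - 1*3603301) - 8183288) = 1/((1569794 - 3603301) - 8183288) = 1/(-2033507 - 8183288) = 1/(-10216795) = -1/10216795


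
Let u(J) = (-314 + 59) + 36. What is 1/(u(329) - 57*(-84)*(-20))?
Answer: -1/95979 ≈ -1.0419e-5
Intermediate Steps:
u(J) = -219 (u(J) = -255 + 36 = -219)
1/(u(329) - 57*(-84)*(-20)) = 1/(-219 - 57*(-84)*(-20)) = 1/(-219 + 4788*(-20)) = 1/(-219 - 95760) = 1/(-95979) = -1/95979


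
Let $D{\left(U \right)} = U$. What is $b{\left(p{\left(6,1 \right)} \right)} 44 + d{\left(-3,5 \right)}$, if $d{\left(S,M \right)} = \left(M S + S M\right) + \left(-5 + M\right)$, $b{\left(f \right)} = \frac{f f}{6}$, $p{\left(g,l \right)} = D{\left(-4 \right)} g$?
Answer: $4194$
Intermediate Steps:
$p{\left(g,l \right)} = - 4 g$
$b{\left(f \right)} = \frac{f^{2}}{6}$ ($b{\left(f \right)} = f^{2} \cdot \frac{1}{6} = \frac{f^{2}}{6}$)
$d{\left(S,M \right)} = -5 + M + 2 M S$ ($d{\left(S,M \right)} = \left(M S + M S\right) + \left(-5 + M\right) = 2 M S + \left(-5 + M\right) = -5 + M + 2 M S$)
$b{\left(p{\left(6,1 \right)} \right)} 44 + d{\left(-3,5 \right)} = \frac{\left(\left(-4\right) 6\right)^{2}}{6} \cdot 44 + \left(-5 + 5 + 2 \cdot 5 \left(-3\right)\right) = \frac{\left(-24\right)^{2}}{6} \cdot 44 - 30 = \frac{1}{6} \cdot 576 \cdot 44 - 30 = 96 \cdot 44 - 30 = 4224 - 30 = 4194$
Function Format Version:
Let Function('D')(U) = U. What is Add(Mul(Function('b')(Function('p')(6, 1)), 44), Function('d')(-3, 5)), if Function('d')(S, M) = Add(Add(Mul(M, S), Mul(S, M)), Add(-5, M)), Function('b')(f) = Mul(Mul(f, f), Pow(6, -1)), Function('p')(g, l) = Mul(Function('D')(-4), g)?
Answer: 4194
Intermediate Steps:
Function('p')(g, l) = Mul(-4, g)
Function('b')(f) = Mul(Rational(1, 6), Pow(f, 2)) (Function('b')(f) = Mul(Pow(f, 2), Rational(1, 6)) = Mul(Rational(1, 6), Pow(f, 2)))
Function('d')(S, M) = Add(-5, M, Mul(2, M, S)) (Function('d')(S, M) = Add(Add(Mul(M, S), Mul(M, S)), Add(-5, M)) = Add(Mul(2, M, S), Add(-5, M)) = Add(-5, M, Mul(2, M, S)))
Add(Mul(Function('b')(Function('p')(6, 1)), 44), Function('d')(-3, 5)) = Add(Mul(Mul(Rational(1, 6), Pow(Mul(-4, 6), 2)), 44), Add(-5, 5, Mul(2, 5, -3))) = Add(Mul(Mul(Rational(1, 6), Pow(-24, 2)), 44), Add(-5, 5, -30)) = Add(Mul(Mul(Rational(1, 6), 576), 44), -30) = Add(Mul(96, 44), -30) = Add(4224, -30) = 4194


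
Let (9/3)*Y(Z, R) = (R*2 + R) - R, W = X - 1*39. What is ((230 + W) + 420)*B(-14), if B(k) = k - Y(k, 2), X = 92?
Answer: -32338/3 ≈ -10779.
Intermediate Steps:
W = 53 (W = 92 - 1*39 = 92 - 39 = 53)
Y(Z, R) = 2*R/3 (Y(Z, R) = ((R*2 + R) - R)/3 = ((2*R + R) - R)/3 = (3*R - R)/3 = (2*R)/3 = 2*R/3)
B(k) = -4/3 + k (B(k) = k - 2*2/3 = k - 1*4/3 = k - 4/3 = -4/3 + k)
((230 + W) + 420)*B(-14) = ((230 + 53) + 420)*(-4/3 - 14) = (283 + 420)*(-46/3) = 703*(-46/3) = -32338/3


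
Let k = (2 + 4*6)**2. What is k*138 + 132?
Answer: 93420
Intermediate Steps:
k = 676 (k = (2 + 24)**2 = 26**2 = 676)
k*138 + 132 = 676*138 + 132 = 93288 + 132 = 93420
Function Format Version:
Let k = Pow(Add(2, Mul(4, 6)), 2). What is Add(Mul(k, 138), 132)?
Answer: 93420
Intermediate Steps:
k = 676 (k = Pow(Add(2, 24), 2) = Pow(26, 2) = 676)
Add(Mul(k, 138), 132) = Add(Mul(676, 138), 132) = Add(93288, 132) = 93420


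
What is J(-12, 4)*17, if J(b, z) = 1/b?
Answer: -17/12 ≈ -1.4167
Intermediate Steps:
J(-12, 4)*17 = 17/(-12) = -1/12*17 = -17/12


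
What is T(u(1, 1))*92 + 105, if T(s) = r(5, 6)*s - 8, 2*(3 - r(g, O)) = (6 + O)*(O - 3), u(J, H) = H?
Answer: -2011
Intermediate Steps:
r(g, O) = 3 - (-3 + O)*(6 + O)/2 (r(g, O) = 3 - (6 + O)*(O - 3)/2 = 3 - (6 + O)*(-3 + O)/2 = 3 - (-3 + O)*(6 + O)/2)
T(s) = -8 - 15*s (T(s) = (12 - 3/2*6 - 1/2*6**2)*s - 8 = (12 - 9 - 1/2*36)*s - 8 = (12 - 9 - 18)*s - 8 = -15*s - 8 = -8 - 15*s)
T(u(1, 1))*92 + 105 = (-8 - 15*1)*92 + 105 = (-8 - 15)*92 + 105 = -23*92 + 105 = -2116 + 105 = -2011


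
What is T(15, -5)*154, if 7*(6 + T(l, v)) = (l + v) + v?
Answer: -814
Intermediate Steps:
T(l, v) = -6 + l/7 + 2*v/7 (T(l, v) = -6 + ((l + v) + v)/7 = -6 + (l + 2*v)/7 = -6 + (l/7 + 2*v/7) = -6 + l/7 + 2*v/7)
T(15, -5)*154 = (-6 + (⅐)*15 + (2/7)*(-5))*154 = (-6 + 15/7 - 10/7)*154 = -37/7*154 = -814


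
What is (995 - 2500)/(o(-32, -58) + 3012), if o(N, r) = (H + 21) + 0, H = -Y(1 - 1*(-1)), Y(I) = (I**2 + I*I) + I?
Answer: -1505/3023 ≈ -0.49785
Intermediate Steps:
Y(I) = I + 2*I**2 (Y(I) = (I**2 + I**2) + I = 2*I**2 + I = I + 2*I**2)
H = -10 (H = -(1 - 1*(-1))*(1 + 2*(1 - 1*(-1))) = -(1 + 1)*(1 + 2*(1 + 1)) = -2*(1 + 2*2) = -2*(1 + 4) = -2*5 = -1*10 = -10)
o(N, r) = 11 (o(N, r) = (-10 + 21) + 0 = 11 + 0 = 11)
(995 - 2500)/(o(-32, -58) + 3012) = (995 - 2500)/(11 + 3012) = -1505/3023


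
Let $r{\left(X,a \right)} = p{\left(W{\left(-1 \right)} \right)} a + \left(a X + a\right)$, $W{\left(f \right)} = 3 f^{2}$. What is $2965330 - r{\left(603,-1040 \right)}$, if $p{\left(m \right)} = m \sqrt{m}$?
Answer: $3593490 + 3120 \sqrt{3} \approx 3.5989 \cdot 10^{6}$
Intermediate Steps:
$p{\left(m \right)} = m^{\frac{3}{2}}$
$r{\left(X,a \right)} = a + X a + 3 a \sqrt{3}$ ($r{\left(X,a \right)} = \left(3 \left(-1\right)^{2}\right)^{\frac{3}{2}} a + \left(a X + a\right) = \left(3 \cdot 1\right)^{\frac{3}{2}} a + \left(X a + a\right) = 3^{\frac{3}{2}} a + \left(a + X a\right) = 3 \sqrt{3} a + \left(a + X a\right) = 3 a \sqrt{3} + \left(a + X a\right) = a + X a + 3 a \sqrt{3}$)
$2965330 - r{\left(603,-1040 \right)} = 2965330 - - 1040 \left(1 + 603 + 3 \sqrt{3}\right) = 2965330 - - 1040 \left(604 + 3 \sqrt{3}\right) = 2965330 - \left(-628160 - 3120 \sqrt{3}\right) = 2965330 + \left(628160 + 3120 \sqrt{3}\right) = 3593490 + 3120 \sqrt{3}$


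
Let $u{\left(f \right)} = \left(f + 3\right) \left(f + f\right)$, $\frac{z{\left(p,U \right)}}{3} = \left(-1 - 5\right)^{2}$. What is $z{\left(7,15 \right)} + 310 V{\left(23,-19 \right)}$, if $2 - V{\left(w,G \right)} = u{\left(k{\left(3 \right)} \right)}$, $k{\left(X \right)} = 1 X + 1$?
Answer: $-16632$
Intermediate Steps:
$k{\left(X \right)} = 1 + X$ ($k{\left(X \right)} = X + 1 = 1 + X$)
$z{\left(p,U \right)} = 108$ ($z{\left(p,U \right)} = 3 \left(-1 - 5\right)^{2} = 3 \left(-6\right)^{2} = 3 \cdot 36 = 108$)
$u{\left(f \right)} = 2 f \left(3 + f\right)$ ($u{\left(f \right)} = \left(3 + f\right) 2 f = 2 f \left(3 + f\right)$)
$V{\left(w,G \right)} = -54$ ($V{\left(w,G \right)} = 2 - 2 \left(1 + 3\right) \left(3 + \left(1 + 3\right)\right) = 2 - 2 \cdot 4 \left(3 + 4\right) = 2 - 2 \cdot 4 \cdot 7 = 2 - 56 = -54$)
$z{\left(7,15 \right)} + 310 V{\left(23,-19 \right)} = 108 + 310 \left(-54\right) = 108 - 16740 = -16632$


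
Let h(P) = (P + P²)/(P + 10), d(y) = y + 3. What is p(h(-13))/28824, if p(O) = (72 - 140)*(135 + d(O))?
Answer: -731/3603 ≈ -0.20289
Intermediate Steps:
d(y) = 3 + y
h(P) = (P + P²)/(10 + P)
p(O) = -9384 - 68*O (p(O) = (72 - 140)*(135 + (3 + O)) = -68*(138 + O) = -9384 - 68*O)
p(h(-13))/28824 = (-9384 - (-884)*(1 - 13)/(10 - 13))/28824 = (-9384 - (-884)*(-12)/(-3))*(1/28824) = (-9384 - (-884)*(-1)*(-12)/3)*(1/28824) = (-9384 - 68*(-52))*(1/28824) = (-9384 + 3536)*(1/28824) = -5848*1/28824 = -731/3603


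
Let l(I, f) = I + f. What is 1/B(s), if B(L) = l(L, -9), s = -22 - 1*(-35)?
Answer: ¼ ≈ 0.25000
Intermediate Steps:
s = 13 (s = -22 + 35 = 13)
B(L) = -9 + L (B(L) = L - 9 = -9 + L)
1/B(s) = 1/(-9 + 13) = 1/4 = ¼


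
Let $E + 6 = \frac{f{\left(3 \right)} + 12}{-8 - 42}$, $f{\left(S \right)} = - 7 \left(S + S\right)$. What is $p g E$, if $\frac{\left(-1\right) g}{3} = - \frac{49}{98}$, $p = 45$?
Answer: $- \frac{729}{2} \approx -364.5$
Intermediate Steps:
$g = \frac{3}{2}$ ($g = - 3 \left(- \frac{49}{98}\right) = - 3 \left(\left(-49\right) \frac{1}{98}\right) = \left(-3\right) \left(- \frac{1}{2}\right) = \frac{3}{2} \approx 1.5$)
$f{\left(S \right)} = - 14 S$ ($f{\left(S \right)} = - 7 \cdot 2 S = - 14 S$)
$E = - \frac{27}{5}$ ($E = -6 + \frac{\left(-14\right) 3 + 12}{-8 - 42} = -6 + \frac{-42 + 12}{-50} = -6 - - \frac{3}{5} = -6 + \frac{3}{5} = - \frac{27}{5} \approx -5.4$)
$p g E = 45 \cdot \frac{3}{2} \left(- \frac{27}{5}\right) = \frac{135}{2} \left(- \frac{27}{5}\right) = - \frac{729}{2}$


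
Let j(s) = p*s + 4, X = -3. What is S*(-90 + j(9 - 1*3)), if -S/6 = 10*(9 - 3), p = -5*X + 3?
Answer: -7920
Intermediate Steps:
p = 18 (p = -5*(-3) + 3 = 15 + 3 = 18)
S = -360 (S = -60*(9 - 3) = -60*6 = -6*60 = -360)
j(s) = 4 + 18*s (j(s) = 18*s + 4 = 4 + 18*s)
S*(-90 + j(9 - 1*3)) = -360*(-90 + (4 + 18*(9 - 1*3))) = -360*(-90 + (4 + 18*(9 - 3))) = -360*(-90 + (4 + 18*6)) = -360*(-90 + (4 + 108)) = -360*(-90 + 112) = -360*22 = -7920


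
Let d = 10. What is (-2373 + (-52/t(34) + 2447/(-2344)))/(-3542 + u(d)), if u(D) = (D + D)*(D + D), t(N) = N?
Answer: 94661847/125202416 ≈ 0.75607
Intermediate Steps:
u(D) = 4*D**2 (u(D) = (2*D)*(2*D) = 4*D**2)
(-2373 + (-52/t(34) + 2447/(-2344)))/(-3542 + u(d)) = (-2373 + (-52/34 + 2447/(-2344)))/(-3542 + 4*10**2) = (-2373 + (-52*1/34 + 2447*(-1/2344)))/(-3542 + 4*100) = (-2373 + (-26/17 - 2447/2344))/(-3542 + 400) = (-2373 - 102543/39848)/(-3142) = -94661847/39848*(-1/3142) = 94661847/125202416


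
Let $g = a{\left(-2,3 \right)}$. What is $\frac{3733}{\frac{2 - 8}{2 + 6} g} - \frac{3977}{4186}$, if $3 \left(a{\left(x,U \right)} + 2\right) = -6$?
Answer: $\frac{15614407}{12558} \approx 1243.4$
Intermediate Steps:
$a{\left(x,U \right)} = -4$ ($a{\left(x,U \right)} = -2 + \frac{1}{3} \left(-6\right) = -2 - 2 = -4$)
$g = -4$
$\frac{3733}{\frac{2 - 8}{2 + 6} g} - \frac{3977}{4186} = \frac{3733}{\frac{2 - 8}{2 + 6} \left(-4\right)} - \frac{3977}{4186} = \frac{3733}{- \frac{6}{8} \left(-4\right)} - \frac{3977}{4186} = \frac{3733}{\left(-6\right) \frac{1}{8} \left(-4\right)} - \frac{3977}{4186} = \frac{3733}{\left(- \frac{3}{4}\right) \left(-4\right)} - \frac{3977}{4186} = \frac{3733}{3} - \frac{3977}{4186} = \frac{15614407}{12558}$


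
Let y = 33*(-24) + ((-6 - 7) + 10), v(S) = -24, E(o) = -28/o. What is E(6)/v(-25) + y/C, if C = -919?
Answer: 35053/33084 ≈ 1.0595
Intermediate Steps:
y = -795 (y = -792 + (-13 + 10) = -792 - 3 = -795)
E(6)/v(-25) + y/C = -28/6/(-24) - 795/(-919) = -28*⅙*(-1/24) - 795*(-1/919) = -14/3*(-1/24) + 795/919 = 7/36 + 795/919 = 35053/33084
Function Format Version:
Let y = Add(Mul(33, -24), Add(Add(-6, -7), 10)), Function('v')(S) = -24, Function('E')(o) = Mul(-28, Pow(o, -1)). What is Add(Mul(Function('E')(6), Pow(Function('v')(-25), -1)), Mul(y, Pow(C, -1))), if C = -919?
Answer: Rational(35053, 33084) ≈ 1.0595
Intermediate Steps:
y = -795 (y = Add(-792, Add(-13, 10)) = Add(-792, -3) = -795)
Add(Mul(Function('E')(6), Pow(Function('v')(-25), -1)), Mul(y, Pow(C, -1))) = Add(Mul(Mul(-28, Pow(6, -1)), Pow(-24, -1)), Mul(-795, Pow(-919, -1))) = Add(Mul(Mul(-28, Rational(1, 6)), Rational(-1, 24)), Mul(-795, Rational(-1, 919))) = Add(Mul(Rational(-14, 3), Rational(-1, 24)), Rational(795, 919)) = Add(Rational(7, 36), Rational(795, 919)) = Rational(35053, 33084)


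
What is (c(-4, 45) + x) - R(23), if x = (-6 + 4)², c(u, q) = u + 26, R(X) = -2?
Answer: 28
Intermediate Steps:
c(u, q) = 26 + u
x = 4 (x = (-2)² = 4)
(c(-4, 45) + x) - R(23) = ((26 - 4) + 4) - 1*(-2) = (22 + 4) + 2 = 26 + 2 = 28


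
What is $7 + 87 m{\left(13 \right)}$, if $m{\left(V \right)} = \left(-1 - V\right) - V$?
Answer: $-2342$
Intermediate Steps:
$m{\left(V \right)} = -1 - 2 V$
$7 + 87 m{\left(13 \right)} = 7 + 87 \left(-1 - 26\right) = 7 + 87 \left(-27\right) = 7 - 2349 = -2342$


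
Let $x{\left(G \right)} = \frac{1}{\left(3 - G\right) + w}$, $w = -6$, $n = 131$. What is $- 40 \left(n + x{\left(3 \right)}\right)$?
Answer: $- \frac{15700}{3} \approx -5233.3$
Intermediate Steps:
$x{\left(G \right)} = \frac{1}{-3 - G}$ ($x{\left(G \right)} = \frac{1}{\left(3 - G\right) - 6} = \frac{1}{-3 - G}$)
$- 40 \left(n + x{\left(3 \right)}\right) = - 40 \left(131 - \frac{1}{3 + 3}\right) = - 40 \left(131 - \frac{1}{6}\right) = \left(-40\right) \frac{785}{6} = - \frac{15700}{3}$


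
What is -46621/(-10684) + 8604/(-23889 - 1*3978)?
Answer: 402420757/99243676 ≈ 4.0549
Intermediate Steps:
-46621/(-10684) + 8604/(-23889 - 1*3978) = -46621*(-1/10684) + 8604/(-23889 - 3978) = 46621/10684 + 8604/(-27867) = 46621/10684 + 8604*(-1/27867) = 46621/10684 - 2868/9289 = 402420757/99243676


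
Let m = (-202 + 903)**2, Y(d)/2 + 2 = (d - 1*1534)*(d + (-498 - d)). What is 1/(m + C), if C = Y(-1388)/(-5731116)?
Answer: 1432779/704068305802 ≈ 2.0350e-6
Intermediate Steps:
Y(d) = 1527860 - 996*d (Y(d) = -4 + 2*((d - 1*1534)*(d + (-498 - d))) = -4 + 2*((d - 1534)*(-498)) = -4 + 2*((-1534 + d)*(-498)) = -4 + 2*(763932 - 498*d) = -4 + (1527864 - 996*d) = 1527860 - 996*d)
C = -727577/1432779 (C = (1527860 - 996*(-1388))/(-5731116) = (1527860 + 1382448)*(-1/5731116) = 2910308*(-1/5731116) = -727577/1432779 ≈ -0.50781)
m = 491401 (m = 701**2 = 491401)
1/(m + C) = 1/(491401 - 727577/1432779) = 1/(704068305802/1432779) = 1432779/704068305802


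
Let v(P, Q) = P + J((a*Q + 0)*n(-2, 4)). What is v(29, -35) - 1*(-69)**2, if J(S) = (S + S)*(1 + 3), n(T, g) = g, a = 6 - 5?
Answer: -5852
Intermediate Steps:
a = 1
J(S) = 8*S (J(S) = (2*S)*4 = 8*S)
v(P, Q) = P + 32*Q (v(P, Q) = P + 8*((1*Q + 0)*4) = P + 8*((Q + 0)*4) = P + 8*(Q*4) = P + 8*(4*Q) = P + 32*Q)
v(29, -35) - 1*(-69)**2 = (29 + 32*(-35)) - 1*(-69)**2 = (29 - 1120) - 1*4761 = -1091 - 4761 = -5852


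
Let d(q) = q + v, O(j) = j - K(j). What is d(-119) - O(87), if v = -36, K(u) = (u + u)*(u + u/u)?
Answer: 15070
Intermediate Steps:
K(u) = 2*u*(1 + u) (K(u) = (2*u)*(u + 1) = (2*u)*(1 + u) = 2*u*(1 + u))
O(j) = j - 2*j*(1 + j)
d(q) = -36 + q (d(q) = q - 36 = -36 + q)
d(-119) - O(87) = (-36 - 119) - 87*(-1 - 2*87) = -155 - 87*(-1 - 174) = -155 - 87*(-175) = -155 - 1*(-15225) = -155 + 15225 = 15070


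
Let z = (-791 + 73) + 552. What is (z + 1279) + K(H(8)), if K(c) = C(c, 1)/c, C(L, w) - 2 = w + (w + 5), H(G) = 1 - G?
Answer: 7782/7 ≈ 1111.7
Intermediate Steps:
z = -166 (z = -718 + 552 = -166)
C(L, w) = 7 + 2*w (C(L, w) = 2 + (w + (w + 5)) = 2 + (w + (5 + w)) = 2 + (5 + 2*w) = 7 + 2*w)
K(c) = 9/c (K(c) = (7 + 2*1)/c = (7 + 2)/c = 9/c)
(z + 1279) + K(H(8)) = (-166 + 1279) + 9/(1 - 1*8) = 1113 + 9/(1 - 8) = 1113 + 9/(-7) = 1113 + 9*(-1/7) = 1113 - 9/7 = 7782/7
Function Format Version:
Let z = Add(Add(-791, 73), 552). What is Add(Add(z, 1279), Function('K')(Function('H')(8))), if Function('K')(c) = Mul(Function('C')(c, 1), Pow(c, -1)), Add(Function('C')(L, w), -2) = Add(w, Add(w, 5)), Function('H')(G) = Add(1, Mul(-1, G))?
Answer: Rational(7782, 7) ≈ 1111.7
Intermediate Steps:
z = -166 (z = Add(-718, 552) = -166)
Function('C')(L, w) = Add(7, Mul(2, w)) (Function('C')(L, w) = Add(2, Add(w, Add(w, 5))) = Add(2, Add(w, Add(5, w))) = Add(2, Add(5, Mul(2, w))) = Add(7, Mul(2, w)))
Function('K')(c) = Mul(9, Pow(c, -1)) (Function('K')(c) = Mul(Add(7, Mul(2, 1)), Pow(c, -1)) = Mul(Add(7, 2), Pow(c, -1)) = Mul(9, Pow(c, -1)))
Add(Add(z, 1279), Function('K')(Function('H')(8))) = Add(Add(-166, 1279), Mul(9, Pow(Add(1, Mul(-1, 8)), -1))) = Add(1113, Mul(9, Pow(Add(1, -8), -1))) = Add(1113, Mul(9, Pow(-7, -1))) = Add(1113, Mul(9, Rational(-1, 7))) = Add(1113, Rational(-9, 7)) = Rational(7782, 7)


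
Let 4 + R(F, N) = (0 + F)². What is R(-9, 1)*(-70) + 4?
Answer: -5386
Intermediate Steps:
R(F, N) = -4 + F² (R(F, N) = -4 + (0 + F)² = -4 + F²)
R(-9, 1)*(-70) + 4 = (-4 + (-9)²)*(-70) + 4 = (-4 + 81)*(-70) + 4 = 77*(-70) + 4 = -5390 + 4 = -5386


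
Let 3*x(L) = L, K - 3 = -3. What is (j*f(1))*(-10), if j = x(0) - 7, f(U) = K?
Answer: 0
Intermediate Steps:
K = 0 (K = 3 - 3 = 0)
x(L) = L/3
f(U) = 0
j = -7 (j = (1/3)*0 - 7 = 0 - 7 = -7)
(j*f(1))*(-10) = -7*0*(-10) = 0*(-10) = 0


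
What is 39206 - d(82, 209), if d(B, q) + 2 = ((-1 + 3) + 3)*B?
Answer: 38798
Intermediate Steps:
d(B, q) = -2 + 5*B (d(B, q) = -2 + ((-1 + 3) + 3)*B = -2 + (2 + 3)*B = -2 + 5*B)
39206 - d(82, 209) = 39206 - (-2 + 5*82) = 39206 - (-2 + 410) = 39206 - 1*408 = 39206 - 408 = 38798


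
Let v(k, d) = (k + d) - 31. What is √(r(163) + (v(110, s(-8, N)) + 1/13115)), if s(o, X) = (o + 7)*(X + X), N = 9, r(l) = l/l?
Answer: √10664213065/13115 ≈ 7.8740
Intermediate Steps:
r(l) = 1
s(o, X) = 2*X*(7 + o) (s(o, X) = (7 + o)*(2*X) = 2*X*(7 + o))
v(k, d) = -31 + d + k (v(k, d) = (d + k) - 31 = -31 + d + k)
√(r(163) + (v(110, s(-8, N)) + 1/13115)) = √(1 + ((-31 + 2*9*(7 - 8) + 110) + 1/13115)) = √(1 + ((-31 + 2*9*(-1) + 110) + 1/13115)) = √(1 + ((-31 - 18 + 110) + 1/13115)) = √(1 + (61 + 1/13115)) = √(1 + 800016/13115) = √(813131/13115) = √10664213065/13115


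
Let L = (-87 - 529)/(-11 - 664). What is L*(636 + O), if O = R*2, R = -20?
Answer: 367136/675 ≈ 543.91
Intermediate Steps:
O = -40 (O = -20*2 = -40)
L = 616/675 (L = -616/(-675) = -616*(-1/675) = 616/675 ≈ 0.91259)
L*(636 + O) = 616*(636 - 40)/675 = (616/675)*596 = 367136/675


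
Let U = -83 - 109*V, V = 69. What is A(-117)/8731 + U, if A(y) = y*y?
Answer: -66376835/8731 ≈ -7602.4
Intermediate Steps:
A(y) = y**2
U = -7604 (U = -83 - 109*69 = -83 - 7521 = -7604)
A(-117)/8731 + U = (-117)**2/8731 - 7604 = 13689*(1/8731) - 7604 = 13689/8731 - 7604 = -66376835/8731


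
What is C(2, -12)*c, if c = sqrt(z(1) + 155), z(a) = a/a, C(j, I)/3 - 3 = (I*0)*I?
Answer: 18*sqrt(39) ≈ 112.41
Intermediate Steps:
C(j, I) = 9 (C(j, I) = 9 + 3*((I*0)*I) = 9 + 3*(0*I) = 9 + 3*0 = 9 + 0 = 9)
z(a) = 1
c = 2*sqrt(39) (c = sqrt(1 + 155) = sqrt(156) = 2*sqrt(39) ≈ 12.490)
C(2, -12)*c = 9*(2*sqrt(39)) = 18*sqrt(39)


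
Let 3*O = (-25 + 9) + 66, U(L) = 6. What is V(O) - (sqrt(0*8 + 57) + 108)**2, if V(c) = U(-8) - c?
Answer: -35195/3 - 216*sqrt(57) ≈ -13362.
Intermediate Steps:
O = 50/3 (O = ((-25 + 9) + 66)/3 = (-16 + 66)/3 = (1/3)*50 = 50/3 ≈ 16.667)
V(c) = 6 - c
V(O) - (sqrt(0*8 + 57) + 108)**2 = (6 - 1*50/3) - (sqrt(0*8 + 57) + 108)**2 = (6 - 50/3) - (sqrt(0 + 57) + 108)**2 = -32/3 - (sqrt(57) + 108)**2 = -32/3 - (108 + sqrt(57))**2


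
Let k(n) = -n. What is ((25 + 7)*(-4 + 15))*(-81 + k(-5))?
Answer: -26752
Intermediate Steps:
((25 + 7)*(-4 + 15))*(-81 + k(-5)) = ((25 + 7)*(-4 + 15))*(-81 - 1*(-5)) = (32*11)*(-81 + 5) = 352*(-76) = -26752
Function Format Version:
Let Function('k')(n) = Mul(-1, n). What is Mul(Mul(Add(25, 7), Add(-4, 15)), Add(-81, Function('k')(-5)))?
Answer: -26752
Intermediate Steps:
Mul(Mul(Add(25, 7), Add(-4, 15)), Add(-81, Function('k')(-5))) = Mul(Mul(Add(25, 7), Add(-4, 15)), Add(-81, Mul(-1, -5))) = Mul(Mul(32, 11), Add(-81, 5)) = Mul(352, -76) = -26752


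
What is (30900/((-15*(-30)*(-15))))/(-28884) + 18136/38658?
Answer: 1965064469/4187241270 ≈ 0.46930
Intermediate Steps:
(30900/((-15*(-30)*(-15))))/(-28884) + 18136/38658 = (30900/((450*(-15))))*(-1/28884) + 18136*(1/38658) = (30900/(-6750))*(-1/28884) + 9068/19329 = (30900*(-1/6750))*(-1/28884) + 9068/19329 = -206/45*(-1/28884) + 9068/19329 = 103/649890 + 9068/19329 = 1965064469/4187241270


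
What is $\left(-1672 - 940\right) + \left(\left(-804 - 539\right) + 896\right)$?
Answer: $-3059$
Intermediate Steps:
$\left(-1672 - 940\right) + \left(\left(-804 - 539\right) + 896\right) = -2612 + \left(-1343 + 896\right) = -2612 - 447 = -3059$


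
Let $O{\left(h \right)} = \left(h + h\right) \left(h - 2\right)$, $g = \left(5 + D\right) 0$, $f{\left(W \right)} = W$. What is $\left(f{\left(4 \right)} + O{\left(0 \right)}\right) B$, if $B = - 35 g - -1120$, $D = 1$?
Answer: $4480$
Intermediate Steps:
$g = 0$ ($g = \left(5 + 1\right) 0 = 6 \cdot 0 = 0$)
$O{\left(h \right)} = 2 h \left(-2 + h\right)$
$B = 1120$ ($B = \left(-35\right) 0 - -1120 = 0 + 1120 = 1120$)
$\left(f{\left(4 \right)} + O{\left(0 \right)}\right) B = \left(4 + 2 \cdot 0 \left(-2 + 0\right)\right) 1120 = \left(4 + 2 \cdot 0 \left(-2\right)\right) 1120 = \left(4 + 0\right) 1120 = 4 \cdot 1120 = 4480$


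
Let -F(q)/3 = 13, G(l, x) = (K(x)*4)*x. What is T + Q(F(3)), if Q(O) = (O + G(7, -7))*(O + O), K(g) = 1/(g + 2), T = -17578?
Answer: -74864/5 ≈ -14973.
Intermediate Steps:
K(g) = 1/(2 + g)
G(l, x) = 4*x/(2 + x) (G(l, x) = (4/(2 + x))*x = 4*x/(2 + x))
F(q) = -39 (F(q) = -3*13 = -39)
Q(O) = 2*O*(28/5 + O) (Q(O) = (O + 4*(-7)/(2 - 7))*(O + O) = (O + 4*(-7)/(-5))*(2*O) = (O + 4*(-7)*(-1/5))*(2*O) = (O + 28/5)*(2*O) = (28/5 + O)*(2*O) = 2*O*(28/5 + O))
T + Q(F(3)) = -17578 + (2/5)*(-39)*(28 + 5*(-39)) = -17578 + (2/5)*(-39)*(28 - 195) = -17578 + (2/5)*(-39)*(-167) = -17578 + 13026/5 = -74864/5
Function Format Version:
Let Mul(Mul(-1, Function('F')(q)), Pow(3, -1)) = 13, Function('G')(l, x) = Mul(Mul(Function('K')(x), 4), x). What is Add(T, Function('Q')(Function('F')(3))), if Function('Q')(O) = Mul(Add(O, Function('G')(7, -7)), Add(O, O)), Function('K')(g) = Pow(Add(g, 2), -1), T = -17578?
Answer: Rational(-74864, 5) ≈ -14973.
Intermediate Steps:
Function('K')(g) = Pow(Add(2, g), -1)
Function('G')(l, x) = Mul(4, x, Pow(Add(2, x), -1)) (Function('G')(l, x) = Mul(Mul(Pow(Add(2, x), -1), 4), x) = Mul(Mul(4, Pow(Add(2, x), -1)), x) = Mul(4, x, Pow(Add(2, x), -1)))
Function('F')(q) = -39 (Function('F')(q) = Mul(-3, 13) = -39)
Function('Q')(O) = Mul(2, O, Add(Rational(28, 5), O)) (Function('Q')(O) = Mul(Add(O, Mul(4, -7, Pow(Add(2, -7), -1))), Add(O, O)) = Mul(Add(O, Mul(4, -7, Pow(-5, -1))), Mul(2, O)) = Mul(Add(O, Mul(4, -7, Rational(-1, 5))), Mul(2, O)) = Mul(Add(O, Rational(28, 5)), Mul(2, O)) = Mul(Add(Rational(28, 5), O), Mul(2, O)) = Mul(2, O, Add(Rational(28, 5), O)))
Add(T, Function('Q')(Function('F')(3))) = Add(-17578, Mul(Rational(2, 5), -39, Add(28, Mul(5, -39)))) = Add(-17578, Mul(Rational(2, 5), -39, Add(28, -195))) = Add(-17578, Mul(Rational(2, 5), -39, -167)) = Add(-17578, Rational(13026, 5)) = Rational(-74864, 5)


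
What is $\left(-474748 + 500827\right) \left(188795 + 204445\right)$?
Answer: $10255305960$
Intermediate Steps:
$\left(-474748 + 500827\right) \left(188795 + 204445\right) = 26079 \cdot 393240 = 10255305960$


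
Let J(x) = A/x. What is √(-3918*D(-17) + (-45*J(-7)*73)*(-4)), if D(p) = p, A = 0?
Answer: √66606 ≈ 258.08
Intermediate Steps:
J(x) = 0 (J(x) = 0/x = 0)
√(-3918*D(-17) + (-45*J(-7)*73)*(-4)) = √(-3918*(-17) + (-45*0*73)*(-4)) = √(66606 + (0*73)*(-4)) = √(66606 + 0*(-4)) = √(66606 + 0) = √66606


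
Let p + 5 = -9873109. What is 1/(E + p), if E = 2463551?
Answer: -1/7409563 ≈ -1.3496e-7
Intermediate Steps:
p = -9873114 (p = -5 - 9873109 = -9873114)
1/(E + p) = 1/(2463551 - 9873114) = 1/(-7409563) = -1/7409563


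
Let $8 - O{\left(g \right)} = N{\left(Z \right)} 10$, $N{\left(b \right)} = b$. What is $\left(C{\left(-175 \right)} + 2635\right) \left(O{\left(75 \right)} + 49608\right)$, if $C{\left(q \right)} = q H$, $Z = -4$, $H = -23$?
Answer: $330708960$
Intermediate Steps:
$O{\left(g \right)} = 48$ ($O{\left(g \right)} = 8 - \left(-4\right) 10 = 8 - -40 = 8 + 40 = 48$)
$C{\left(q \right)} = - 23 q$ ($C{\left(q \right)} = q \left(-23\right) = - 23 q$)
$\left(C{\left(-175 \right)} + 2635\right) \left(O{\left(75 \right)} + 49608\right) = \left(\left(-23\right) \left(-175\right) + 2635\right) \left(48 + 49608\right) = \left(4025 + 2635\right) 49656 = 6660 \cdot 49656 = 330708960$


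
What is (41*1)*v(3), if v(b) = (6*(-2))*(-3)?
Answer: 1476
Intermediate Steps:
v(b) = 36 (v(b) = -12*(-3) = 36)
(41*1)*v(3) = (41*1)*36 = 41*36 = 1476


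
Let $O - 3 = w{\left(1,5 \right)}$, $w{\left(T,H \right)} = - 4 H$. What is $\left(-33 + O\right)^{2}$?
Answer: $2500$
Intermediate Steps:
$O = -17$ ($O = 3 - 20 = -17$)
$\left(-33 + O\right)^{2} = \left(-33 - 17\right)^{2} = \left(-50\right)^{2} = 2500$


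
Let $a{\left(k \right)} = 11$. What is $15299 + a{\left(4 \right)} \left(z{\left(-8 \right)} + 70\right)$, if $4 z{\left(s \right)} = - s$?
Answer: $16091$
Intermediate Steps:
$z{\left(s \right)} = - \frac{s}{4}$ ($z{\left(s \right)} = \frac{\left(-1\right) s}{4} = - \frac{s}{4}$)
$15299 + a{\left(4 \right)} \left(z{\left(-8 \right)} + 70\right) = 15299 + 11 \left(\left(- \frac{1}{4}\right) \left(-8\right) + 70\right) = 15299 + 11 \left(2 + 70\right) = 15299 + 11 \cdot 72 = 15299 + 792 = 16091$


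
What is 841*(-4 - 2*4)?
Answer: -10092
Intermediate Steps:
841*(-4 - 2*4) = 841*(-4 - 8) = 841*(-12) = -10092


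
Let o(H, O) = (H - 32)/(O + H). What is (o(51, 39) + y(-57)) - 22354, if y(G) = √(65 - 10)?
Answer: -2011841/90 + √55 ≈ -22346.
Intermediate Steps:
o(H, O) = (-32 + H)/(H + O)
y(G) = √55
(o(51, 39) + y(-57)) - 22354 = ((-32 + 51)/(51 + 39) + √55) - 22354 = (19/90 + √55) - 22354 = -2011841/90 + √55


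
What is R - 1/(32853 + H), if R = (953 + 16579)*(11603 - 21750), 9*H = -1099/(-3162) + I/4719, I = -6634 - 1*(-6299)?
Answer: -261624047336879818590/1470647325839 ≈ -1.7790e+8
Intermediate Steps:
I = -335 (I = -6634 + 6299 = -335)
H = 1375637/44764434 (H = (-1099/(-3162) - 335/4719)/9 = (-1099*(-1/3162) - 335*1/4719)/9 = (1099/3162 - 335/4719)/9 = (⅑)*(1375637/4973826) = 1375637/44764434 ≈ 0.030731)
R = -177897204 (R = 17532*(-10147) = -177897204)
R - 1/(32853 + H) = -177897204 - 1/(32853 + 1375637/44764434) = -177897204 - 1/1470647325839/44764434 = -177897204 - 1*44764434/1470647325839 = -177897204 - 44764434/1470647325839 = -261624047336879818590/1470647325839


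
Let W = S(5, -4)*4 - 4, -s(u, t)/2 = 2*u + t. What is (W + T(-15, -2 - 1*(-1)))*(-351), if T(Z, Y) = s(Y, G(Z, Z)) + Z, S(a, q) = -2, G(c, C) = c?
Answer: -2457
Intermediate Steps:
s(u, t) = -4*u - 2*t (s(u, t) = -2*(2*u + t) = -2*(t + 2*u) = -4*u - 2*t)
T(Z, Y) = -Z - 4*Y (T(Z, Y) = (-4*Y - 2*Z) + Z = -Z - 4*Y)
W = -12 (W = -2*4 - 4 = -8 - 4 = -12)
(W + T(-15, -2 - 1*(-1)))*(-351) = (-12 + (-1*(-15) - 4*(-2 - 1*(-1))))*(-351) = (-12 + (15 - 4*(-2 + 1)))*(-351) = (-12 + (15 - 4*(-1)))*(-351) = (-12 + (15 + 4))*(-351) = (-12 + 19)*(-351) = 7*(-351) = -2457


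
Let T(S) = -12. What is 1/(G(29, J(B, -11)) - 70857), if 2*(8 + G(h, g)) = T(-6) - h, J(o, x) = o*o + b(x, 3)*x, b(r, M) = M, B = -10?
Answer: -2/141771 ≈ -1.4107e-5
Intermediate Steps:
J(o, x) = o**2 + 3*x (J(o, x) = o*o + 3*x = o**2 + 3*x)
G(h, g) = -14 - h/2 (G(h, g) = -8 + (-12 - h)/2 = -8 + (-6 - h/2) = -14 - h/2)
1/(G(29, J(B, -11)) - 70857) = 1/((-14 - 1/2*29) - 70857) = 1/((-14 - 29/2) - 70857) = 1/(-57/2 - 70857) = 1/(-141771/2) = -2/141771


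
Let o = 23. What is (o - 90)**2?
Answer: 4489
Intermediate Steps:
(o - 90)**2 = (23 - 90)**2 = (-67)**2 = 4489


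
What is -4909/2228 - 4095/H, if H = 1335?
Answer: -1045145/198292 ≈ -5.2707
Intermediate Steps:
-4909/2228 - 4095/H = -4909/2228 - 4095/1335 = -4909*1/2228 - 4095*1/1335 = -4909/2228 - 273/89 = -1045145/198292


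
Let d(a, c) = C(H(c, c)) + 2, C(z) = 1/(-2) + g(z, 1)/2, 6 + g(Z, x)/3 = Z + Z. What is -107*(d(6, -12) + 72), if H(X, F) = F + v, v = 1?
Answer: -6741/2 ≈ -3370.5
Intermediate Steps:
g(Z, x) = -18 + 6*Z (g(Z, x) = -18 + 3*(Z + Z) = -18 + 3*(2*Z) = -18 + 6*Z)
H(X, F) = 1 + F (H(X, F) = F + 1 = 1 + F)
C(z) = -19/2 + 3*z (C(z) = 1/(-2) + (-18 + 6*z)/2 = 1*(-½) + (-18 + 6*z)*(½) = -½ + (-9 + 3*z) = -19/2 + 3*z)
d(a, c) = -9/2 + 3*c (d(a, c) = (-19/2 + 3*(1 + c)) + 2 = (-19/2 + (3 + 3*c)) + 2 = (-13/2 + 3*c) + 2 = -9/2 + 3*c)
-107*(d(6, -12) + 72) = -107*((-9/2 + 3*(-12)) + 72) = -107*((-9/2 - 36) + 72) = -107*(-81/2 + 72) = -107*63/2 = -6741/2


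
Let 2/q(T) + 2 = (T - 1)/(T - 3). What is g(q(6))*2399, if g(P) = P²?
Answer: 86364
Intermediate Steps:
q(T) = 2/(-2 + (-1 + T)/(-3 + T)) (q(T) = 2/(-2 + (T - 1)/(T - 3)) = 2/(-2 + (-1 + T)/(-3 + T)))
g(q(6))*2399 = (2*(3 - 1*6)/(-5 + 6))²*2399 = (2*(3 - 6)/1)²*2399 = (2*1*(-3))²*2399 = (-6)²*2399 = 36*2399 = 86364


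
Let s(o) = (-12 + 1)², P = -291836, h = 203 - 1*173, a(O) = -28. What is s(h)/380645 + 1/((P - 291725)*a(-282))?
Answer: 1977485313/6219628151660 ≈ 0.00031794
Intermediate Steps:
h = 30 (h = 203 - 173 = 30)
s(o) = 121 (s(o) = (-11)² = 121)
s(h)/380645 + 1/((P - 291725)*a(-282)) = 121/380645 + 1/(-291836 - 291725*(-28)) = 121*(1/380645) - 1/28/(-583561) = 121/380645 - 1/583561*(-1/28) = 121/380645 + 1/16339708 = 1977485313/6219628151660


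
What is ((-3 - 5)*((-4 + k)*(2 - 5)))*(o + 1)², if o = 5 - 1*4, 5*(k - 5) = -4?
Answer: 96/5 ≈ 19.200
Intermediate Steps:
k = 21/5 (k = 5 + (⅕)*(-4) = 5 - ⅘ = 21/5 ≈ 4.2000)
o = 1 (o = 5 - 4 = 1)
((-3 - 5)*((-4 + k)*(2 - 5)))*(o + 1)² = ((-3 - 5)*((-4 + 21/5)*(2 - 5)))*(1 + 1)² = -8*(-3)/5*2² = -8*(-⅗)*4 = (24/5)*4 = 96/5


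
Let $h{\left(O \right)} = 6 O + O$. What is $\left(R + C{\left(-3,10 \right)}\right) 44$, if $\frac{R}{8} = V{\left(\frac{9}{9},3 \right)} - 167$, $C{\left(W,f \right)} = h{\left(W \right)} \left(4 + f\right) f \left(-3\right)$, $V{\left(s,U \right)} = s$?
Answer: $329648$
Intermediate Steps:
$h{\left(O \right)} = 7 O$
$C{\left(W,f \right)} = - 21 W f \left(4 + f\right)$ ($C{\left(W,f \right)} = 7 W \left(4 + f\right) f \left(-3\right) = 7 W f \left(4 + f\right) \left(-3\right) = - 21 W f \left(4 + f\right)$)
$R = -1328$ ($R = 8 \left(\frac{9}{9} - 167\right) = 8 \left(9 \cdot \frac{1}{9} - 167\right) = 8 \left(1 - 167\right) = 8 \left(-166\right) = -1328$)
$\left(R + C{\left(-3,10 \right)}\right) 44 = \left(-1328 - \left(-63\right) 10 \left(4 + 10\right)\right) 44 = \left(-1328 - \left(-63\right) 10 \cdot 14\right) 44 = \left(-1328 + 8820\right) 44 = 7492 \cdot 44 = 329648$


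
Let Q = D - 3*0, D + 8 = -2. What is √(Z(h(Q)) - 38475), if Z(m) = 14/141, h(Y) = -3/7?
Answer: I*√764919501/141 ≈ 196.15*I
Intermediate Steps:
D = -10 (D = -8 - 2 = -10)
Q = -10 (Q = -10 - 3*0 = -10 + 0 = -10)
h(Y) = -3/7 (h(Y) = -3*⅐ = -3/7)
Z(m) = 14/141 (Z(m) = 14*(1/141) = 14/141)
√(Z(h(Q)) - 38475) = √(14/141 - 38475) = √(-5424961/141) = I*√764919501/141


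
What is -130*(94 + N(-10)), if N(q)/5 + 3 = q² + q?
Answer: -68770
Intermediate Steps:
N(q) = -15 + 5*q + 5*q² (N(q) = -15 + 5*(q² + q) = -15 + 5*(q + q²) = -15 + (5*q + 5*q²) = -15 + 5*q + 5*q²)
-130*(94 + N(-10)) = -130*(94 + (-15 + 5*(-10) + 5*(-10)²)) = -130*(94 + (-15 - 50 + 5*100)) = -130*(94 + (-15 - 50 + 500)) = -130*(94 + 435) = -130*529 = -68770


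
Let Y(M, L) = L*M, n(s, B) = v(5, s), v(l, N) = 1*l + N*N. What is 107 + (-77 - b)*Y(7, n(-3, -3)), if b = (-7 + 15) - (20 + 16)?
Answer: -4695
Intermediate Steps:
v(l, N) = l + N**2
n(s, B) = 5 + s**2
b = -28 (b = 8 - 1*36 = 8 - 36 = -28)
107 + (-77 - b)*Y(7, n(-3, -3)) = 107 + (-77 - 1*(-28))*((5 + (-3)**2)*7) = 107 + (-77 + 28)*((5 + 9)*7) = 107 - 686*7 = 107 - 49*98 = 107 - 4802 = -4695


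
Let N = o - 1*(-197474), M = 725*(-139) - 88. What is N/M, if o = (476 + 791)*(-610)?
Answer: 575396/100863 ≈ 5.7047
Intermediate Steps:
o = -772870 (o = 1267*(-610) = -772870)
M = -100863 (M = -100775 - 88 = -100863)
N = -575396 (N = -772870 - 1*(-197474) = -772870 + 197474 = -575396)
N/M = -575396/(-100863) = -575396*(-1/100863) = 575396/100863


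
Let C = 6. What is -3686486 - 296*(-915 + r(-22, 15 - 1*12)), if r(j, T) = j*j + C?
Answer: -3560686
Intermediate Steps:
r(j, T) = 6 + j**2 (r(j, T) = j*j + 6 = j**2 + 6 = 6 + j**2)
-3686486 - 296*(-915 + r(-22, 15 - 1*12)) = -3686486 - 296*(-915 + (6 + (-22)**2)) = -3686486 - 296*(-915 + (6 + 484)) = -3686486 - 296*(-915 + 490) = -3686486 - 296*(-425) = -3686486 - 1*(-125800) = -3686486 + 125800 = -3560686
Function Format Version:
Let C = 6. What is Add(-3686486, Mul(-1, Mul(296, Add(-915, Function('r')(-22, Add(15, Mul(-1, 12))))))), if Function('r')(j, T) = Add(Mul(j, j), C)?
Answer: -3560686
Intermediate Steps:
Function('r')(j, T) = Add(6, Pow(j, 2)) (Function('r')(j, T) = Add(Mul(j, j), 6) = Add(Pow(j, 2), 6) = Add(6, Pow(j, 2)))
Add(-3686486, Mul(-1, Mul(296, Add(-915, Function('r')(-22, Add(15, Mul(-1, 12))))))) = Add(-3686486, Mul(-1, Mul(296, Add(-915, Add(6, Pow(-22, 2)))))) = Add(-3686486, Mul(-1, Mul(296, Add(-915, Add(6, 484))))) = Add(-3686486, Mul(-1, Mul(296, Add(-915, 490)))) = Add(-3686486, Mul(-1, Mul(296, -425))) = Add(-3686486, Mul(-1, -125800)) = Add(-3686486, 125800) = -3560686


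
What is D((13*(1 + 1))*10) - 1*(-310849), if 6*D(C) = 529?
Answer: 1865623/6 ≈ 3.1094e+5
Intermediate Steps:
D(C) = 529/6 (D(C) = (⅙)*529 = 529/6)
D((13*(1 + 1))*10) - 1*(-310849) = 529/6 - 1*(-310849) = 529/6 + 310849 = 1865623/6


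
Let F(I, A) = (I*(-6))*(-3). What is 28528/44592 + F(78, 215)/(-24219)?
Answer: 12431/21367 ≈ 0.58179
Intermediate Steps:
F(I, A) = 18*I (F(I, A) = -6*I*(-3) = 18*I)
28528/44592 + F(78, 215)/(-24219) = 28528/44592 + (18*78)/(-24219) = 28528*(1/44592) + 1404*(-1/24219) = 1783/2787 - 4/69 = 12431/21367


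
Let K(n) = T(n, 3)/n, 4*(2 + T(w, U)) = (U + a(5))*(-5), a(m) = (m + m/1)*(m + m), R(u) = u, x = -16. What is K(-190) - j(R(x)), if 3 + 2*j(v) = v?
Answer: 7743/760 ≈ 10.188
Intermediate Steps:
a(m) = 4*m² (a(m) = (m + m*1)*(2*m) = (m + m)*(2*m) = (2*m)*(2*m) = 4*m²)
T(w, U) = -127 - 5*U/4 (T(w, U) = -2 + ((U + 4*5²)*(-5))/4 = -2 + ((U + 4*25)*(-5))/4 = -2 + ((U + 100)*(-5))/4 = -2 + ((100 + U)*(-5))/4 = -2 + (-500 - 5*U)/4 = -2 + (-125 - 5*U/4) = -127 - 5*U/4)
j(v) = -3/2 + v/2
K(n) = -523/(4*n) (K(n) = (-127 - 5/4*3)/n = (-127 - 15/4)/n = -523/(4*n))
K(-190) - j(R(x)) = -523/4/(-190) - (-3/2 + (½)*(-16)) = -523/4*(-1/190) - (-3/2 - 8) = 523/760 - 1*(-19/2) = 523/760 + 19/2 = 7743/760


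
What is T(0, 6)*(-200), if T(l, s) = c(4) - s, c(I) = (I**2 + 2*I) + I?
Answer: -4400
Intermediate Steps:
c(I) = I**2 + 3*I
T(l, s) = 28 - s (T(l, s) = 4*(3 + 4) - s = 4*7 - s = 28 - s)
T(0, 6)*(-200) = (28 - 1*6)*(-200) = (28 - 6)*(-200) = 22*(-200) = -4400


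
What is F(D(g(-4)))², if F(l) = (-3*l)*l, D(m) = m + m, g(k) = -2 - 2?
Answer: 36864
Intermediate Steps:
g(k) = -4
D(m) = 2*m
F(l) = -3*l²
F(D(g(-4)))² = (-3*(2*(-4))²)² = (-3*(-8)²)² = (-3*64)² = (-192)² = 36864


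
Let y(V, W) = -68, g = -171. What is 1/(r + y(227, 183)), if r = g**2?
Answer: 1/29173 ≈ 3.4278e-5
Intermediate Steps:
r = 29241 (r = (-171)**2 = 29241)
1/(r + y(227, 183)) = 1/(29241 - 68) = 1/29173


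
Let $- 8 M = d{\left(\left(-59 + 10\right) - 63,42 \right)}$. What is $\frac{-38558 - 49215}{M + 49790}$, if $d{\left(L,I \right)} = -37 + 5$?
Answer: $- \frac{87773}{49794} \approx -1.7627$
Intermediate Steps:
$d{\left(L,I \right)} = -32$
$M = 4$ ($M = \left(- \frac{1}{8}\right) \left(-32\right) = 4$)
$\frac{-38558 - 49215}{M + 49790} = \frac{-38558 - 49215}{4 + 49790} = - \frac{87773}{49794}$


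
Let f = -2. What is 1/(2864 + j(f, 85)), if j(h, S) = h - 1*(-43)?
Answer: 1/2905 ≈ 0.00034423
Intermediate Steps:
j(h, S) = 43 + h (j(h, S) = h + 43 = 43 + h)
1/(2864 + j(f, 85)) = 1/(2864 + (43 - 2)) = 1/(2864 + 41) = 1/2905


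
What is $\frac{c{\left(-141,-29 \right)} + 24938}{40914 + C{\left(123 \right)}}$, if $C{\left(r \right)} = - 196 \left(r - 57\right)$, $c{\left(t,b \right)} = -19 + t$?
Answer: $\frac{12389}{13989} \approx 0.88562$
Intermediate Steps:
$C{\left(r \right)} = 11172 - 196 r$ ($C{\left(r \right)} = - 196 \left(-57 + r\right) = 11172 - 196 r$)
$\frac{c{\left(-141,-29 \right)} + 24938}{40914 + C{\left(123 \right)}} = \frac{\left(-19 - 141\right) + 24938}{40914 + \left(11172 - 24108\right)} = \frac{-160 + 24938}{40914 + \left(11172 - 24108\right)} = \frac{24778}{40914 - 12936} = \frac{24778}{27978} = 24778 \cdot \frac{1}{27978} = \frac{12389}{13989}$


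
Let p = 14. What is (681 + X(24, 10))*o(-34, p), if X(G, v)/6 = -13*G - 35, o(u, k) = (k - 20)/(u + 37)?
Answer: 2802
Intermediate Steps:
o(u, k) = (-20 + k)/(37 + u)
X(G, v) = -210 - 78*G (X(G, v) = 6*(-13*G - 35) = 6*(-35 - 13*G) = -210 - 78*G)
(681 + X(24, 10))*o(-34, p) = (681 + (-210 - 78*24))*((-20 + 14)/(37 - 34)) = (681 + (-210 - 1872))*(-6/3) = (681 - 2082)*((⅓)*(-6)) = -1401*(-2) = 2802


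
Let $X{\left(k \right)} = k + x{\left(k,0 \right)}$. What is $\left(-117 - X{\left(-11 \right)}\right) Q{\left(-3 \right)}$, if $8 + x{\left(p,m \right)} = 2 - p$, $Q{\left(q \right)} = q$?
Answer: $333$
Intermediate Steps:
$x{\left(p,m \right)} = -6 - p$ ($x{\left(p,m \right)} = -8 - \left(-2 + p\right) = -6 - p$)
$X{\left(k \right)} = -6$ ($X{\left(k \right)} = k - \left(6 + k\right) = -6$)
$\left(-117 - X{\left(-11 \right)}\right) Q{\left(-3 \right)} = \left(-117 - -6\right) \left(-3\right) = \left(-117 + 6\right) \left(-3\right) = \left(-111\right) \left(-3\right) = 333$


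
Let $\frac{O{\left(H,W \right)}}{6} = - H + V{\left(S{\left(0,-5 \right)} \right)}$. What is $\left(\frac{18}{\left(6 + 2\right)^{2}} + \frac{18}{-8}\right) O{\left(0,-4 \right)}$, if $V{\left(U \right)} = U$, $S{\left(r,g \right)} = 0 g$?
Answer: $0$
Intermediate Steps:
$S{\left(r,g \right)} = 0$
$O{\left(H,W \right)} = - 6 H$ ($O{\left(H,W \right)} = 6 \left(- H + 0\right) = 6 \left(- H\right) = - 6 H$)
$\left(\frac{18}{\left(6 + 2\right)^{2}} + \frac{18}{-8}\right) O{\left(0,-4 \right)} = \left(\frac{18}{\left(6 + 2\right)^{2}} + \frac{18}{-8}\right) \left(\left(-6\right) 0\right) = \left(\frac{18}{8^{2}} + 18 \left(- \frac{1}{8}\right)\right) 0 = \left(\frac{18}{64} - \frac{9}{4}\right) 0 = \left(18 \cdot \frac{1}{64} - \frac{9}{4}\right) 0 = \left(\frac{9}{32} - \frac{9}{4}\right) 0 = \left(- \frac{63}{32}\right) 0 = 0$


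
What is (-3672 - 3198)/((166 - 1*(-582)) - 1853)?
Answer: 1374/221 ≈ 6.2172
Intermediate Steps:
(-3672 - 3198)/((166 - 1*(-582)) - 1853) = -6870/((166 + 582) - 1853) = -6870/(748 - 1853) = -6870/(-1105) = -6870*(-1/1105) = 1374/221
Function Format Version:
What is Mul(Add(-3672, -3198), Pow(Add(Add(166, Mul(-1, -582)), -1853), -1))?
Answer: Rational(1374, 221) ≈ 6.2172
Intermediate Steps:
Mul(Add(-3672, -3198), Pow(Add(Add(166, Mul(-1, -582)), -1853), -1)) = Mul(-6870, Pow(Add(Add(166, 582), -1853), -1)) = Mul(-6870, Pow(Add(748, -1853), -1)) = Mul(-6870, Pow(-1105, -1)) = Mul(-6870, Rational(-1, 1105)) = Rational(1374, 221)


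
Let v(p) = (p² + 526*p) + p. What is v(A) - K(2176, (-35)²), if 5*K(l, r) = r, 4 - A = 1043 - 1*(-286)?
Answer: 1057105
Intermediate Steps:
A = -1325 (A = 4 - (1043 - 1*(-286)) = 4 - (1043 + 286) = 4 - 1*1329 = 4 - 1329 = -1325)
v(p) = p² + 527*p
K(l, r) = r/5
v(A) - K(2176, (-35)²) = -1325*(527 - 1325) - (-35)²/5 = -1325*(-798) - 1225/5 = 1057350 - 1*245 = 1057350 - 245 = 1057105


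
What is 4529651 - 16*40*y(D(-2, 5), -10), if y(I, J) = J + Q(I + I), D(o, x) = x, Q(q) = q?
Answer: 4529651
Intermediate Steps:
y(I, J) = J + 2*I (y(I, J) = J + (I + I) = J + 2*I)
4529651 - 16*40*y(D(-2, 5), -10) = 4529651 - 16*40*(-10 + 2*5) = 4529651 - 640*(-10 + 10) = 4529651 - 640*0 = 4529651 - 1*0 = 4529651 + 0 = 4529651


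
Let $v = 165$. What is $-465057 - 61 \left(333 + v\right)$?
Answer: $-495435$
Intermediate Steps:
$-465057 - 61 \left(333 + v\right) = -465057 - 61 \left(333 + 165\right) = -465057 - 30378 = -495435$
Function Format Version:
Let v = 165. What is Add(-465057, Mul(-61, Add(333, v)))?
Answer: -495435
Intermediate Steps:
Add(-465057, Mul(-61, Add(333, v))) = Add(-465057, Mul(-61, Add(333, 165))) = Add(-465057, Mul(-61, 498)) = Add(-465057, -30378) = -495435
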